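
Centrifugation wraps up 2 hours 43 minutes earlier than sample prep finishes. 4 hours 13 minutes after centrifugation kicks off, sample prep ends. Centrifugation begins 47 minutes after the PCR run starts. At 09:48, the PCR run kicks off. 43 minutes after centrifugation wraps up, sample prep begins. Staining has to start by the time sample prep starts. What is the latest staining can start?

12:48

Centrifugation starts at 09:48 + 47 min = 10:35.
Sample prep ends at 10:35 + 253 min = 14:48.
Centrifugation ends at 14:48 − 163 min = 12:05.
Sample prep starts at 12:05 + 43 min = 12:48.
Staining is bounded by sample prep, so the latest it can start is 12:48.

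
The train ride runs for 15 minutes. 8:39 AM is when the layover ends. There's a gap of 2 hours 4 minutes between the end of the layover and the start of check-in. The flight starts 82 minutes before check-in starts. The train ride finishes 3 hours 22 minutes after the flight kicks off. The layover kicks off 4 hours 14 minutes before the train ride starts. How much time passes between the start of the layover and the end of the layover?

Check-in starts at 8:39 AM + 124 min = 10:43 AM.
The flight starts at 10:43 AM − 82 min = 9:21 AM.
The train ride ends at 9:21 AM + 202 min = 12:43 PM.
The train ride starts at 12:43 PM − 15 min = 12:28 PM.
The layover starts at 12:28 PM − 254 min = 8:14 AM.
From 8:14 AM to 8:39 AM is 25 minutes.

25 minutes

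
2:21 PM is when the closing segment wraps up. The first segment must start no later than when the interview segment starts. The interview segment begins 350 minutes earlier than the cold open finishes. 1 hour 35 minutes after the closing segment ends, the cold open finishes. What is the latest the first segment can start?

10:06 AM

The cold open ends at 2:21 PM + 95 min = 3:56 PM.
The interview segment starts at 3:56 PM − 350 min = 10:06 AM.
The first segment is bounded by the interview segment, so the latest it can start is 10:06 AM.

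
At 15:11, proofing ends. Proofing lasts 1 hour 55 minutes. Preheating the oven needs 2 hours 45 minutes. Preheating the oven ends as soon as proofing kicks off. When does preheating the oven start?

Proofing starts at 15:11 − 115 min = 13:16.
So preheating the oven ends at 13:16.
Preheating the oven starts at 13:16 − 165 min = 10:31.

10:31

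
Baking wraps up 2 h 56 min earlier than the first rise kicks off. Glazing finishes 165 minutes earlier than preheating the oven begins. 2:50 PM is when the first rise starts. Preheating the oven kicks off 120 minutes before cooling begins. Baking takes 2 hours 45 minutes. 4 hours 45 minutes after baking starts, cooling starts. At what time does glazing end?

Baking ends at 2:50 PM − 176 min = 11:54 AM.
Baking starts at 11:54 AM − 165 min = 9:09 AM.
Cooling starts at 9:09 AM + 285 min = 1:54 PM.
Preheating the oven starts at 1:54 PM − 120 min = 11:54 AM.
Glazing ends at 11:54 AM − 165 min = 9:09 AM.

9:09 AM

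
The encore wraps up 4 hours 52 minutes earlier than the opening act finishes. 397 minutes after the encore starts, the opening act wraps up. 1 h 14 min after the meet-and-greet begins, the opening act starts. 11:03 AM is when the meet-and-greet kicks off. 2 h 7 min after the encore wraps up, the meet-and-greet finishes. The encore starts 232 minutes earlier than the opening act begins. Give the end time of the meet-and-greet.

The opening act starts at 11:03 AM + 74 min = 12:17 PM.
The encore starts at 12:17 PM − 232 min = 8:25 AM.
The opening act ends at 8:25 AM + 397 min = 3:02 PM.
The encore ends at 3:02 PM − 292 min = 10:10 AM.
The meet-and-greet ends at 10:10 AM + 127 min = 12:17 PM.

12:17 PM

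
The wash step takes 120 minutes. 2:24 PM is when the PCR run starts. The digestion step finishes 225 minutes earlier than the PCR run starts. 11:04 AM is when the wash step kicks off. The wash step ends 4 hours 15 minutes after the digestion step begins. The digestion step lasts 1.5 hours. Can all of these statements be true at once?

No

The digestion step ends at 2:24 PM − 225 min = 10:39 AM.
The digestion step starts at 10:39 AM − 90 min = 9:09 AM.
The wash step ends at 9:09 AM + 255 min = 1:24 PM.
The wash step starts at 1:24 PM − 120 min = 11:24 AM.
But the wash step is also said to start at 11:04 AM — a 20-minute conflict.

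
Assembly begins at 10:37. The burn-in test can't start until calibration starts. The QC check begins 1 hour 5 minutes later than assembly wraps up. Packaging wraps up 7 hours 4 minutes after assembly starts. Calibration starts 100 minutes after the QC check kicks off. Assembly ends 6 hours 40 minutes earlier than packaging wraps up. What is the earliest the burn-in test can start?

Packaging ends at 10:37 + 424 min = 17:41.
Assembly ends at 17:41 − 400 min = 11:01.
The QC check starts at 11:01 + 65 min = 12:06.
Calibration starts at 12:06 + 100 min = 13:46.
The burn-in test is bounded by calibration, so the earliest it can start is 13:46.

13:46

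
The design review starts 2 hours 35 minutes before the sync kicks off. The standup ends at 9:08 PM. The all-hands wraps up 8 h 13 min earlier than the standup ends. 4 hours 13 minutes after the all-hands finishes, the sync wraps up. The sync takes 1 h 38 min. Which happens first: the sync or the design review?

The all-hands ends at 9:08 PM − 493 min = 12:55 PM.
The sync ends at 12:55 PM + 253 min = 5:08 PM.
The sync starts at 5:08 PM − 98 min = 3:30 PM.
The design review starts at 3:30 PM − 155 min = 12:55 PM.
The sync starts at 3:30 PM and the design review starts at 12:55 PM, so the design review is first.

the design review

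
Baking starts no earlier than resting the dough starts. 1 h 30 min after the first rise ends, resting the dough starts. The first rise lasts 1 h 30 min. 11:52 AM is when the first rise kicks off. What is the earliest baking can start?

2:52 PM

The first rise ends at 11:52 AM + 90 min = 1:22 PM.
Resting the dough starts at 1:22 PM + 90 min = 2:52 PM.
Baking is bounded by resting the dough, so the earliest it can start is 2:52 PM.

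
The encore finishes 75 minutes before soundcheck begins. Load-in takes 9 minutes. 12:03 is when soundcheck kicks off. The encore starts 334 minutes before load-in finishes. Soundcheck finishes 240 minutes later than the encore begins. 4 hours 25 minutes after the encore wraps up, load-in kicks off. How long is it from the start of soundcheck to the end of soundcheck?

The encore ends at 12:03 − 75 min = 10:48.
Load-in starts at 10:48 + 265 min = 15:13.
Load-in ends at 15:13 + 9 min = 15:22.
The encore starts at 15:22 − 334 min = 09:48.
Soundcheck ends at 09:48 + 240 min = 13:48.
From 12:03 to 13:48 is 105 minutes.

105 minutes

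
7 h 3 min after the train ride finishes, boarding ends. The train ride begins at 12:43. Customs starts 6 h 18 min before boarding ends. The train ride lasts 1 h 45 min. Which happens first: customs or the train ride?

The train ride ends at 12:43 + 105 min = 14:28.
Boarding ends at 14:28 + 423 min = 21:31.
Customs starts at 21:31 − 378 min = 15:13.
Customs starts at 15:13 and the train ride starts at 12:43, so the train ride is first.

the train ride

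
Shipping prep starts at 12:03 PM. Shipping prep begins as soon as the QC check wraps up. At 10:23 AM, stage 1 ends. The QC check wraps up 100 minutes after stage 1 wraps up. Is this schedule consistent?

The QC check ends at 10:23 AM + 100 min = 12:03 PM.
So shipping prep starts at 12:03 PM.
That matches the stated 12:03 PM, so the schedule is consistent.

Yes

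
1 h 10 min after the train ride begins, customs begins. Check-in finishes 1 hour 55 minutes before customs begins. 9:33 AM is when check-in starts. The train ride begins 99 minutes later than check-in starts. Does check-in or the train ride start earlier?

The train ride starts at 9:33 AM + 99 min = 11:12 AM.
Check-in starts at 9:33 AM and the train ride starts at 11:12 AM, so check-in is first.

check-in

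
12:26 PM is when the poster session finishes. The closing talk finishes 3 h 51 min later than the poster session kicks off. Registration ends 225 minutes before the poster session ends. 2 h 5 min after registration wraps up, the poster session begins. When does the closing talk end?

2:37 PM

Registration ends at 12:26 PM − 225 min = 8:41 AM.
The poster session starts at 8:41 AM + 125 min = 10:46 AM.
The closing talk ends at 10:46 AM + 231 min = 2:37 PM.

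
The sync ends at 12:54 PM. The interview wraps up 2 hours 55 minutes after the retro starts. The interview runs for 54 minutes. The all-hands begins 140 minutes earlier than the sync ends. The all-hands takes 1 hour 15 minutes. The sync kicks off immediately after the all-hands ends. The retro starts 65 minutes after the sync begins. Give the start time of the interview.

The all-hands starts at 12:54 PM − 140 min = 10:34 AM.
The all-hands ends at 10:34 AM + 75 min = 11:49 AM.
So the sync starts at 11:49 AM.
The retro starts at 11:49 AM + 65 min = 12:54 PM.
The interview ends at 12:54 PM + 175 min = 3:49 PM.
The interview starts at 3:49 PM − 54 min = 2:55 PM.

2:55 PM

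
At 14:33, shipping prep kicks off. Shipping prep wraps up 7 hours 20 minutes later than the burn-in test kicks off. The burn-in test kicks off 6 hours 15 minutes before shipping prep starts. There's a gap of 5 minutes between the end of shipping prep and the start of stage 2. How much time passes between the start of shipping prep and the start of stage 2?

The burn-in test starts at 14:33 − 375 min = 08:18.
Shipping prep ends at 08:18 + 440 min = 15:38.
Stage 2 starts at 15:38 + 5 min = 15:43.
From 14:33 to 15:43 is 1 h 10 min.

1 h 10 min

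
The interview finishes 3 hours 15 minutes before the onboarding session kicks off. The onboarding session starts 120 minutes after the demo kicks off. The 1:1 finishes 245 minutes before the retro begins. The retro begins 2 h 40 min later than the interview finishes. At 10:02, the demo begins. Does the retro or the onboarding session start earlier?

the retro

The onboarding session starts at 10:02 + 120 min = 12:02.
The interview ends at 12:02 − 195 min = 08:47.
The retro starts at 08:47 + 160 min = 11:27.
The retro starts at 11:27 and the onboarding session starts at 12:02, so the retro is first.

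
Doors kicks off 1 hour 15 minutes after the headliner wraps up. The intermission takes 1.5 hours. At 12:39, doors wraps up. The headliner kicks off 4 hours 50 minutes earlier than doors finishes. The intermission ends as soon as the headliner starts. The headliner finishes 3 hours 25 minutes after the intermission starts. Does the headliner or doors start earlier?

The headliner starts at 12:39 − 290 min = 07:49.
So the intermission ends at 07:49.
The intermission starts at 07:49 − 90 min = 06:19.
The headliner ends at 06:19 + 205 min = 09:44.
Doors starts at 09:44 + 75 min = 10:59.
The headliner starts at 07:49 and doors starts at 10:59, so the headliner is first.

the headliner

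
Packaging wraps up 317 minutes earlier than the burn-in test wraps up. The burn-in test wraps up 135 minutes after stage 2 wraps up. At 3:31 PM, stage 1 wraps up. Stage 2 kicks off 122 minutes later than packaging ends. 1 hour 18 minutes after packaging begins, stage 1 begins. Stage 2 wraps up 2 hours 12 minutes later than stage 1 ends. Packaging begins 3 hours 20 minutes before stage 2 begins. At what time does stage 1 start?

2:41 PM

Stage 2 ends at 3:31 PM + 132 min = 5:43 PM.
The burn-in test ends at 5:43 PM + 135 min = 7:58 PM.
Packaging ends at 7:58 PM − 317 min = 2:41 PM.
Stage 2 starts at 2:41 PM + 122 min = 4:43 PM.
Packaging starts at 4:43 PM − 200 min = 1:23 PM.
Stage 1 starts at 1:23 PM + 78 min = 2:41 PM.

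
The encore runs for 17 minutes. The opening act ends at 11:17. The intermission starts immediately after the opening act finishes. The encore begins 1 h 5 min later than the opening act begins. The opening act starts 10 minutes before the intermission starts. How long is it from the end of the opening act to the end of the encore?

The intermission starts at 11:17.
The opening act starts at 11:17 − 10 min = 11:07.
The encore starts at 11:07 + 65 min = 12:12.
The encore ends at 12:12 + 17 min = 12:29.
From 11:17 to 12:29 is 1 hour 12 minutes.

1 hour 12 minutes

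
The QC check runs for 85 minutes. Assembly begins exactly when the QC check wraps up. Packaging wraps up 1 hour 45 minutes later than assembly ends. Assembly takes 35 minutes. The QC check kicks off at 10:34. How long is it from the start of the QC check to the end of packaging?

3 h 45 min

The QC check ends at 10:34 + 85 min = 11:59.
So assembly starts at 11:59.
Assembly ends at 11:59 + 35 min = 12:34.
Packaging ends at 12:34 + 105 min = 14:19.
From 10:34 to 14:19 is 3 h 45 min.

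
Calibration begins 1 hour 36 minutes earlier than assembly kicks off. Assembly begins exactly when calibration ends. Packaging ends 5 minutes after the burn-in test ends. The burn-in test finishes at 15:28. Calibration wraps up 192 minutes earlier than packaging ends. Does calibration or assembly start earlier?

Packaging ends at 15:28 + 5 min = 15:33.
Calibration ends at 15:33 − 192 min = 12:21.
So assembly starts at 12:21.
Calibration starts at 12:21 − 96 min = 10:45.
Calibration starts at 10:45 and assembly starts at 12:21, so calibration is first.

calibration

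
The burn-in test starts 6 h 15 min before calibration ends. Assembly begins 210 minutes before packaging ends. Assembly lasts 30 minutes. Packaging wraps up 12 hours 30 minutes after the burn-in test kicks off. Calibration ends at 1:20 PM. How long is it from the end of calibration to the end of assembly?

The burn-in test starts at 1:20 PM − 375 min = 7:05 AM.
Packaging ends at 7:05 AM + 750 min = 7:35 PM.
Assembly starts at 7:35 PM − 210 min = 4:05 PM.
Assembly ends at 4:05 PM + 30 min = 4:35 PM.
From 1:20 PM to 4:35 PM is 3 hours 15 minutes.

3 hours 15 minutes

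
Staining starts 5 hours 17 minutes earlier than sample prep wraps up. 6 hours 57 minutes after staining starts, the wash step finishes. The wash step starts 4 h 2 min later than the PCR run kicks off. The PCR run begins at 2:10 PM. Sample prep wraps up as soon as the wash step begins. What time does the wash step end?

The wash step starts at 2:10 PM + 242 min = 6:12 PM.
So sample prep ends at 6:12 PM.
Staining starts at 6:12 PM − 317 min = 12:55 PM.
The wash step ends at 12:55 PM + 417 min = 7:52 PM.

7:52 PM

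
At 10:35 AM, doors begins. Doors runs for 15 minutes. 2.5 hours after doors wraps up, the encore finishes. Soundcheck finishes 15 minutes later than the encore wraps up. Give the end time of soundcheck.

Doors ends at 10:35 AM + 15 min = 10:50 AM.
The encore ends at 10:50 AM + 150 min = 1:20 PM.
Soundcheck ends at 1:20 PM + 15 min = 1:35 PM.

1:35 PM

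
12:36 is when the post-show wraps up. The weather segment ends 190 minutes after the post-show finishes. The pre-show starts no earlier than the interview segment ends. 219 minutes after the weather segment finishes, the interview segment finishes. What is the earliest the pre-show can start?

19:25

The weather segment ends at 12:36 + 190 min = 15:46.
The interview segment ends at 15:46 + 219 min = 19:25.
The pre-show is bounded by the interview segment, so the earliest it can start is 19:25.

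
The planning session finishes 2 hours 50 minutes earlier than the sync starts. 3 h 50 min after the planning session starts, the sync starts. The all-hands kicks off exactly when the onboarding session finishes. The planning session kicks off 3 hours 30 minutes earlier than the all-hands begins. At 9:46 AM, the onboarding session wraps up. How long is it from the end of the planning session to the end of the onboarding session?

The all-hands starts at 9:46 AM.
The planning session starts at 9:46 AM − 210 min = 6:16 AM.
The sync starts at 6:16 AM + 230 min = 10:06 AM.
The planning session ends at 10:06 AM − 170 min = 7:16 AM.
From 7:16 AM to 9:46 AM is 2.5 hours.

2.5 hours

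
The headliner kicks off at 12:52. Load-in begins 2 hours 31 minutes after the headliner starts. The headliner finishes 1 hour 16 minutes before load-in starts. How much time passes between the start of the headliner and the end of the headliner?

1 h 15 min

Load-in starts at 12:52 + 151 min = 15:23.
The headliner ends at 15:23 − 76 min = 14:07.
From 12:52 to 14:07 is 1 h 15 min.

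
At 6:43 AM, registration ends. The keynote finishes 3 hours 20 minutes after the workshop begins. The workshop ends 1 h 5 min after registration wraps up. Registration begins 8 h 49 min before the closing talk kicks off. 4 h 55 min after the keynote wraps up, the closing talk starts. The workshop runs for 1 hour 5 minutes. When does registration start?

6:09 AM

The workshop ends at 6:43 AM + 65 min = 7:48 AM.
The workshop starts at 7:48 AM − 65 min = 6:43 AM.
The keynote ends at 6:43 AM + 200 min = 10:03 AM.
The closing talk starts at 10:03 AM + 295 min = 2:58 PM.
Registration starts at 2:58 PM − 529 min = 6:09 AM.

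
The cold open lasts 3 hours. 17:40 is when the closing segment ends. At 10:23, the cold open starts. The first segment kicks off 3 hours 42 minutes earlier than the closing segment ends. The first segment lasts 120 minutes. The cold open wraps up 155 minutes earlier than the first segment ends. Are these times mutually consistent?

Yes

The first segment starts at 17:40 − 222 min = 13:58.
The first segment ends at 13:58 + 120 min = 15:58.
The cold open ends at 15:58 − 155 min = 13:23.
The cold open starts at 13:23 − 180 min = 10:23.
That matches the stated 10:23, so the schedule is consistent.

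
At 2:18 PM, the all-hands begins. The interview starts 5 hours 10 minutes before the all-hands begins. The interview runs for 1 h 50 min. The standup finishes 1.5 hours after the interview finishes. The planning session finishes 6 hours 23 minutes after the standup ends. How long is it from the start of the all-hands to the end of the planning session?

4 hours 33 minutes

The interview starts at 2:18 PM − 310 min = 9:08 AM.
The interview ends at 9:08 AM + 110 min = 10:58 AM.
The standup ends at 10:58 AM + 90 min = 12:28 PM.
The planning session ends at 12:28 PM + 383 min = 6:51 PM.
From 2:18 PM to 6:51 PM is 4 hours 33 minutes.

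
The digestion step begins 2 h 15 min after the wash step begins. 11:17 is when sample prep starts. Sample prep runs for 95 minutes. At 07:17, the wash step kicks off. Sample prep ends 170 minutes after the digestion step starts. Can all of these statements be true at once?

No

The digestion step starts at 07:17 + 135 min = 09:32.
Sample prep ends at 09:32 + 170 min = 12:22.
Sample prep starts at 12:22 − 95 min = 10:47.
But sample prep is also said to start at 11:17 — a 30-minute conflict.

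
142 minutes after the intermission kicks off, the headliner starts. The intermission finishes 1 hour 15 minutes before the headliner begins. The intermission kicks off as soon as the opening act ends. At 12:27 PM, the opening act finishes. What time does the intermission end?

The intermission starts at 12:27 PM.
The headliner starts at 12:27 PM + 142 min = 2:49 PM.
The intermission ends at 2:49 PM − 75 min = 1:34 PM.

1:34 PM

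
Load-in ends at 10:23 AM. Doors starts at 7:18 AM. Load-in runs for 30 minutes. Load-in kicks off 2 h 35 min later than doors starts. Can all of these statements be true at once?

Yes

Load-in starts at 7:18 AM + 155 min = 9:53 AM.
Load-in ends at 9:53 AM + 30 min = 10:23 AM.
That matches the stated 10:23 AM, so the schedule is consistent.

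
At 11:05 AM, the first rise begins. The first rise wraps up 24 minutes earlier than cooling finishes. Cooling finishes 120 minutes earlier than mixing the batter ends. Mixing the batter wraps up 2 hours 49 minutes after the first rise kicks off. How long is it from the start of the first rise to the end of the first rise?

25 minutes

Mixing the batter ends at 11:05 AM + 169 min = 1:54 PM.
Cooling ends at 1:54 PM − 120 min = 11:54 AM.
The first rise ends at 11:54 AM − 24 min = 11:30 AM.
From 11:05 AM to 11:30 AM is 25 minutes.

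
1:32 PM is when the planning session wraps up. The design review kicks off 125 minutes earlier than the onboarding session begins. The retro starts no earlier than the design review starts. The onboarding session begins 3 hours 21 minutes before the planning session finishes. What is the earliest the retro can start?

The onboarding session starts at 1:32 PM − 201 min = 10:11 AM.
The design review starts at 10:11 AM − 125 min = 8:06 AM.
The retro is bounded by the design review, so the earliest it can start is 8:06 AM.

8:06 AM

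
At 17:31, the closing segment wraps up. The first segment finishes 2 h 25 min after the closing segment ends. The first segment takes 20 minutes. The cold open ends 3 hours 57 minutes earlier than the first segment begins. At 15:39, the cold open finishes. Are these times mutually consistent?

The first segment ends at 17:31 + 145 min = 19:56.
The first segment starts at 19:56 − 20 min = 19:36.
The cold open ends at 19:36 − 237 min = 15:39.
That matches the stated 15:39, so the schedule is consistent.

Yes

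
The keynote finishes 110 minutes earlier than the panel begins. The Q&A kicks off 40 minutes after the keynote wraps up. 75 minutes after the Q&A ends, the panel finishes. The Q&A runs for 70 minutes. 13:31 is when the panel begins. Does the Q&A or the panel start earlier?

The keynote ends at 13:31 − 110 min = 11:41.
The Q&A starts at 11:41 + 40 min = 12:21.
The Q&A starts at 12:21 and the panel starts at 13:31, so the Q&A is first.

the Q&A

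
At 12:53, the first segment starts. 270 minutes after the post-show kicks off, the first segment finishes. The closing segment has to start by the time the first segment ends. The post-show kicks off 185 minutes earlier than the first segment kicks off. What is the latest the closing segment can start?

The post-show starts at 12:53 − 185 min = 09:48.
The first segment ends at 09:48 + 270 min = 14:18.
The closing segment is bounded by the first segment, so the latest it can start is 14:18.

14:18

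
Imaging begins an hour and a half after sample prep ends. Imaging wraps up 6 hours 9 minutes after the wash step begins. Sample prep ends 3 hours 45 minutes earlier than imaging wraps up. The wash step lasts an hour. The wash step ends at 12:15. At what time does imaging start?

The wash step starts at 12:15 − 60 min = 11:15.
Imaging ends at 11:15 + 369 min = 17:24.
Sample prep ends at 17:24 − 225 min = 13:39.
Imaging starts at 13:39 + 90 min = 15:09.

15:09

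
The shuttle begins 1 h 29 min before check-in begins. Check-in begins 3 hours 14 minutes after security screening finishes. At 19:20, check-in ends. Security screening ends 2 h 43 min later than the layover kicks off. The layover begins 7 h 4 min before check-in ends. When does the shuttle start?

16:44

The layover starts at 19:20 − 424 min = 12:16.
Security screening ends at 12:16 + 163 min = 14:59.
Check-in starts at 14:59 + 194 min = 18:13.
The shuttle starts at 18:13 − 89 min = 16:44.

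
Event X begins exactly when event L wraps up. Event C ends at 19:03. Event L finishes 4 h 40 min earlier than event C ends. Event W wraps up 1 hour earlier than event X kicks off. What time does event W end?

Event L ends at 19:03 − 280 min = 14:23.
So event X starts at 14:23.
Event W ends at 14:23 − 60 min = 13:23.

13:23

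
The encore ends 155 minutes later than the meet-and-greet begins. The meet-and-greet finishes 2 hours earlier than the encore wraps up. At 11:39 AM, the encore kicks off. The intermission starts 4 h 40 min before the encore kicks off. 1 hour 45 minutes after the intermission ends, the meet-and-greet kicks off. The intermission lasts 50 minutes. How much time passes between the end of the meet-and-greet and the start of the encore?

1 hour 30 minutes

The intermission starts at 11:39 AM − 280 min = 6:59 AM.
The intermission ends at 6:59 AM + 50 min = 7:49 AM.
The meet-and-greet starts at 7:49 AM + 105 min = 9:34 AM.
The encore ends at 9:34 AM + 155 min = 12:09 PM.
The meet-and-greet ends at 12:09 PM − 120 min = 10:09 AM.
From 10:09 AM to 11:39 AM is 1 hour 30 minutes.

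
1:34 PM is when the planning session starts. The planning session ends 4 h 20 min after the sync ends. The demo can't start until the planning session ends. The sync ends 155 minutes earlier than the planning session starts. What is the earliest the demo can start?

The sync ends at 1:34 PM − 155 min = 10:59 AM.
The planning session ends at 10:59 AM + 260 min = 3:19 PM.
The demo is bounded by the planning session, so the earliest it can start is 3:19 PM.

3:19 PM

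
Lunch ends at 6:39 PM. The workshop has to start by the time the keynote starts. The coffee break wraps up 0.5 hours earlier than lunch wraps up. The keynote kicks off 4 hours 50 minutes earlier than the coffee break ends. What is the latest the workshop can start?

The coffee break ends at 6:39 PM − 30 min = 6:09 PM.
The keynote starts at 6:09 PM − 290 min = 1:19 PM.
The workshop is bounded by the keynote, so the latest it can start is 1:19 PM.

1:19 PM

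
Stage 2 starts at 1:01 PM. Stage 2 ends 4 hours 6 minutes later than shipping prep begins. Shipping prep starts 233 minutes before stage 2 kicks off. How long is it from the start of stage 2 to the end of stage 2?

Shipping prep starts at 1:01 PM − 233 min = 9:08 AM.
Stage 2 ends at 9:08 AM + 246 min = 1:14 PM.
From 1:01 PM to 1:14 PM is 13 minutes.

13 minutes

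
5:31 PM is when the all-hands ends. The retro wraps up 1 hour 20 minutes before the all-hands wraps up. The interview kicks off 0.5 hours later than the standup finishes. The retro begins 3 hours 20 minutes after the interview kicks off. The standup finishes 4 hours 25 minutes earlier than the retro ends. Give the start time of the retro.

The retro ends at 5:31 PM − 80 min = 4:11 PM.
The standup ends at 4:11 PM − 265 min = 11:46 AM.
The interview starts at 11:46 AM + 30 min = 12:16 PM.
The retro starts at 12:16 PM + 200 min = 3:36 PM.

3:36 PM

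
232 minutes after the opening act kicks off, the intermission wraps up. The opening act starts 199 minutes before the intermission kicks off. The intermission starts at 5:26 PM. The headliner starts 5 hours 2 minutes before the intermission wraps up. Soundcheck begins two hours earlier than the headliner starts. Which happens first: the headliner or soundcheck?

The opening act starts at 5:26 PM − 199 min = 2:07 PM.
The intermission ends at 2:07 PM + 232 min = 5:59 PM.
The headliner starts at 5:59 PM − 302 min = 12:57 PM.
Soundcheck starts at 12:57 PM − 120 min = 10:57 AM.
The headliner starts at 12:57 PM and soundcheck starts at 10:57 AM, so soundcheck is first.

soundcheck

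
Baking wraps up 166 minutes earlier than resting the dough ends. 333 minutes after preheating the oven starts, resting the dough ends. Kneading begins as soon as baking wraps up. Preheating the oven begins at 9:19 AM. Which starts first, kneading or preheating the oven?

preheating the oven

Resting the dough ends at 9:19 AM + 333 min = 2:52 PM.
Baking ends at 2:52 PM − 166 min = 12:06 PM.
So kneading starts at 12:06 PM.
Kneading starts at 12:06 PM and preheating the oven starts at 9:19 AM, so preheating the oven is first.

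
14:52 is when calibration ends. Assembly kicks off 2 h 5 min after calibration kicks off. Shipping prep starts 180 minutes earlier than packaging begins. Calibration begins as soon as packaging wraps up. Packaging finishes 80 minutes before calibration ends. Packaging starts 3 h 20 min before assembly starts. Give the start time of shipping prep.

09:17

Packaging ends at 14:52 − 80 min = 13:32.
So calibration starts at 13:32.
Assembly starts at 13:32 + 125 min = 15:37.
Packaging starts at 15:37 − 200 min = 12:17.
Shipping prep starts at 12:17 − 180 min = 09:17.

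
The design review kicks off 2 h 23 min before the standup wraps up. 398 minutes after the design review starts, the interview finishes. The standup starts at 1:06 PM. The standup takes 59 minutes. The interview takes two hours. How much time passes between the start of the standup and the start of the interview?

3 hours 14 minutes

The standup ends at 1:06 PM + 59 min = 2:05 PM.
The design review starts at 2:05 PM − 143 min = 11:42 AM.
The interview ends at 11:42 AM + 398 min = 6:20 PM.
The interview starts at 6:20 PM − 120 min = 4:20 PM.
From 1:06 PM to 4:20 PM is 3 hours 14 minutes.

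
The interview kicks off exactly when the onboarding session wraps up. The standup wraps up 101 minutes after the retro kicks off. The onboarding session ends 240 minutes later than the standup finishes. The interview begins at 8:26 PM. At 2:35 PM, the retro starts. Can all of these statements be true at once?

The standup ends at 2:35 PM + 101 min = 4:16 PM.
The onboarding session ends at 4:16 PM + 240 min = 8:16 PM.
So the interview starts at 8:16 PM.
But the interview is also said to start at 8:26 PM — a 10-minute conflict.

No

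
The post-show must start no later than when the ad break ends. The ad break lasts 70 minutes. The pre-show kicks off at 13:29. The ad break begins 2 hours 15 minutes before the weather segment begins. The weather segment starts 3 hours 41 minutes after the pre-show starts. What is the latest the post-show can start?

16:05

The weather segment starts at 13:29 + 221 min = 17:10.
The ad break starts at 17:10 − 135 min = 14:55.
The ad break ends at 14:55 + 70 min = 16:05.
The post-show is bounded by the ad break, so the latest it can start is 16:05.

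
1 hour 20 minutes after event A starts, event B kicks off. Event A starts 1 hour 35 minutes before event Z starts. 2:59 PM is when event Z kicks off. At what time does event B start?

2:44 PM

Event A starts at 2:59 PM − 95 min = 1:24 PM.
Event B starts at 1:24 PM + 80 min = 2:44 PM.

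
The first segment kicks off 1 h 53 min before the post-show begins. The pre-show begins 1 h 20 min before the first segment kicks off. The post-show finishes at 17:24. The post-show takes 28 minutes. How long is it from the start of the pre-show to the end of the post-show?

The post-show starts at 17:24 − 28 min = 16:56.
The first segment starts at 16:56 − 113 min = 15:03.
The pre-show starts at 15:03 − 80 min = 13:43.
From 13:43 to 17:24 is 221 minutes.

221 minutes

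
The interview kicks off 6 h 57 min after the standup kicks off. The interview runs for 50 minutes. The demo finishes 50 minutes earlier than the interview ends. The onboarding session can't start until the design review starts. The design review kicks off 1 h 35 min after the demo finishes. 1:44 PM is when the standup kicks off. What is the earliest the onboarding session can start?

The interview starts at 1:44 PM + 417 min = 8:41 PM.
The interview ends at 8:41 PM + 50 min = 9:31 PM.
The demo ends at 9:31 PM − 50 min = 8:41 PM.
The design review starts at 8:41 PM + 95 min = 10:16 PM.
The onboarding session is bounded by the design review, so the earliest it can start is 10:16 PM.

10:16 PM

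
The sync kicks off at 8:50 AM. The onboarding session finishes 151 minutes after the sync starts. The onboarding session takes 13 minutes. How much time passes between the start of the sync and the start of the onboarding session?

The onboarding session ends at 8:50 AM + 151 min = 11:21 AM.
The onboarding session starts at 11:21 AM − 13 min = 11:08 AM.
From 8:50 AM to 11:08 AM is 138 minutes.

138 minutes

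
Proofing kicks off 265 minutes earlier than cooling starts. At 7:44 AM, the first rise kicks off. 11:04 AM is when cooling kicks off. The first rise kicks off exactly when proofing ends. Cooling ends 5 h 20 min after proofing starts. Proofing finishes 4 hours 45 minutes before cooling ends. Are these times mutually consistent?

No

Proofing starts at 11:04 AM − 265 min = 6:39 AM.
Cooling ends at 6:39 AM + 320 min = 11:59 AM.
Proofing ends at 11:59 AM − 285 min = 7:14 AM.
So the first rise starts at 7:14 AM.
But the first rise is also said to start at 7:44 AM — a 30-minute conflict.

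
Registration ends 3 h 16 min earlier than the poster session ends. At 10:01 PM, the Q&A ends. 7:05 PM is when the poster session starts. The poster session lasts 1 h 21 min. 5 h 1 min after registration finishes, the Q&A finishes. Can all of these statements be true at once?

The poster session ends at 7:05 PM + 81 min = 8:26 PM.
Registration ends at 8:26 PM − 196 min = 5:10 PM.
The Q&A ends at 5:10 PM + 301 min = 10:11 PM.
But the Q&A is also said to end at 10:01 PM — a 10-minute conflict.

No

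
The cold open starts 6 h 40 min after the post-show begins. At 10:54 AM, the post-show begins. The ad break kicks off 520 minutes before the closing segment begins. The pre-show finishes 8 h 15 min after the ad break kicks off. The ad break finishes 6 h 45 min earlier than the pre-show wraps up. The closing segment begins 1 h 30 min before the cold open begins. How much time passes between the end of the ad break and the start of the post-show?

The cold open starts at 10:54 AM + 400 min = 5:34 PM.
The closing segment starts at 5:34 PM − 90 min = 4:04 PM.
The ad break starts at 4:04 PM − 520 min = 7:24 AM.
The pre-show ends at 7:24 AM + 495 min = 3:39 PM.
The ad break ends at 3:39 PM − 405 min = 8:54 AM.
From 8:54 AM to 10:54 AM is 120 minutes.

120 minutes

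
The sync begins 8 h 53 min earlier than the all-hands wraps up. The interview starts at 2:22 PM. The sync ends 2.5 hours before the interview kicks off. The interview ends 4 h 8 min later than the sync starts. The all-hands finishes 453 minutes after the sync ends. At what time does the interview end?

The sync ends at 2:22 PM − 150 min = 11:52 AM.
The all-hands ends at 11:52 AM + 453 min = 7:25 PM.
The sync starts at 7:25 PM − 533 min = 10:32 AM.
The interview ends at 10:32 AM + 248 min = 2:40 PM.

2:40 PM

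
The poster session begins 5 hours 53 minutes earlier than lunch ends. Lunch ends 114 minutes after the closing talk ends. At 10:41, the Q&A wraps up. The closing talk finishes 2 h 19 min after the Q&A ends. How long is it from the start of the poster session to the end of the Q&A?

The closing talk ends at 10:41 + 139 min = 13:00.
Lunch ends at 13:00 + 114 min = 14:54.
The poster session starts at 14:54 − 353 min = 09:01.
From 09:01 to 10:41 is 1 hour 40 minutes.

1 hour 40 minutes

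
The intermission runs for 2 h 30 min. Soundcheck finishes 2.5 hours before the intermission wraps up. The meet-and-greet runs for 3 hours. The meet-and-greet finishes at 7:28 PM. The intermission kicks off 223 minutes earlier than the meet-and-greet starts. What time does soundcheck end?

The meet-and-greet starts at 7:28 PM − 180 min = 4:28 PM.
The intermission starts at 4:28 PM − 223 min = 12:45 PM.
The intermission ends at 12:45 PM + 150 min = 3:15 PM.
Soundcheck ends at 3:15 PM − 150 min = 12:45 PM.

12:45 PM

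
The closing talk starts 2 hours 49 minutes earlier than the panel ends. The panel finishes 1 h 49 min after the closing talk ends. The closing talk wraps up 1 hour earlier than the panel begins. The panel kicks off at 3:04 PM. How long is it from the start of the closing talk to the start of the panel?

120 minutes

The closing talk ends at 3:04 PM − 60 min = 2:04 PM.
The panel ends at 2:04 PM + 109 min = 3:53 PM.
The closing talk starts at 3:53 PM − 169 min = 1:04 PM.
From 1:04 PM to 3:04 PM is 120 minutes.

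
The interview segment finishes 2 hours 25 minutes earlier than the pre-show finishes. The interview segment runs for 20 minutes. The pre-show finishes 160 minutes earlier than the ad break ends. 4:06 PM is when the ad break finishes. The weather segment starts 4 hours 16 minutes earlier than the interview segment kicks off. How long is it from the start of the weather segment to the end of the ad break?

9 h 41 min

The pre-show ends at 4:06 PM − 160 min = 1:26 PM.
The interview segment ends at 1:26 PM − 145 min = 11:01 AM.
The interview segment starts at 11:01 AM − 20 min = 10:41 AM.
The weather segment starts at 10:41 AM − 256 min = 6:25 AM.
From 6:25 AM to 4:06 PM is 9 h 41 min.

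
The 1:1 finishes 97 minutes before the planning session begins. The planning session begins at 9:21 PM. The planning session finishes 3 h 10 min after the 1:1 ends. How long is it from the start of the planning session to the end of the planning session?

The 1:1 ends at 9:21 PM − 97 min = 7:44 PM.
The planning session ends at 7:44 PM + 190 min = 10:54 PM.
From 9:21 PM to 10:54 PM is 93 minutes.

93 minutes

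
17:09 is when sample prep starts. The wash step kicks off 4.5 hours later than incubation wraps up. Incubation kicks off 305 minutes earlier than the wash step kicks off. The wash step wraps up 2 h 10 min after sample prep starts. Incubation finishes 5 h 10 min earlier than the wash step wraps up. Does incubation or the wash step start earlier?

The wash step ends at 17:09 + 130 min = 19:19.
Incubation ends at 19:19 − 310 min = 14:09.
The wash step starts at 14:09 + 270 min = 18:39.
Incubation starts at 18:39 − 305 min = 13:34.
Incubation starts at 13:34 and the wash step starts at 18:39, so incubation is first.

incubation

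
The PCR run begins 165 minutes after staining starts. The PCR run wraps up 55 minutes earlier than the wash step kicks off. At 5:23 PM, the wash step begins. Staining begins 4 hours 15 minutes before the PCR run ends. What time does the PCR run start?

The PCR run ends at 5:23 PM − 55 min = 4:28 PM.
Staining starts at 4:28 PM − 255 min = 12:13 PM.
The PCR run starts at 12:13 PM + 165 min = 2:58 PM.

2:58 PM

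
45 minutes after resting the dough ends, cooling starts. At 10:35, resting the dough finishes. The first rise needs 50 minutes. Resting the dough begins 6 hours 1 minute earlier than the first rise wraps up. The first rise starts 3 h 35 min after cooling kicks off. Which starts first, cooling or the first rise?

cooling

Cooling starts at 10:35 + 45 min = 11:20.
The first rise starts at 11:20 + 215 min = 14:55.
Cooling starts at 11:20 and the first rise starts at 14:55, so cooling is first.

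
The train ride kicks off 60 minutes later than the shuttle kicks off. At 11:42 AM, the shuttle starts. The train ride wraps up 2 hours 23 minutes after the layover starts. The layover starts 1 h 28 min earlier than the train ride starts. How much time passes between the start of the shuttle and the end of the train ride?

1 hour 55 minutes

The train ride starts at 11:42 AM + 60 min = 12:42 PM.
The layover starts at 12:42 PM − 88 min = 11:14 AM.
The train ride ends at 11:14 AM + 143 min = 1:37 PM.
From 11:42 AM to 1:37 PM is 1 hour 55 minutes.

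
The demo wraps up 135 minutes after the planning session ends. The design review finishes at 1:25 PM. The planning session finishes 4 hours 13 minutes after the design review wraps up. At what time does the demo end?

7:53 PM

The planning session ends at 1:25 PM + 253 min = 5:38 PM.
The demo ends at 5:38 PM + 135 min = 7:53 PM.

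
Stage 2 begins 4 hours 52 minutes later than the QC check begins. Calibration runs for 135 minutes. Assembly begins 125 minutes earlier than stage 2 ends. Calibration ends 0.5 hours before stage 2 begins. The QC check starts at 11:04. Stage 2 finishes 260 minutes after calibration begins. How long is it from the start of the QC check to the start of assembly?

Stage 2 starts at 11:04 + 292 min = 15:56.
Calibration ends at 15:56 − 30 min = 15:26.
Calibration starts at 15:26 − 135 min = 13:11.
Stage 2 ends at 13:11 + 260 min = 17:31.
Assembly starts at 17:31 − 125 min = 15:26.
From 11:04 to 15:26 is 262 minutes.

262 minutes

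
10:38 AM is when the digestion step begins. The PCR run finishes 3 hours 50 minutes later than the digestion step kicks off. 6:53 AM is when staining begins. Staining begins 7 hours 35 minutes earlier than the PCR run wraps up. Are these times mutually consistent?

The PCR run ends at 10:38 AM + 230 min = 2:28 PM.
Staining starts at 2:28 PM − 455 min = 6:53 AM.
That matches the stated 6:53 AM, so the schedule is consistent.

Yes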